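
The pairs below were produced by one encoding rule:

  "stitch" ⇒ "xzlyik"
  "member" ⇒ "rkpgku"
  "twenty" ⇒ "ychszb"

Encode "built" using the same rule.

Shifts by position in stitch: pos 0: s→x (+5), pos 1: t→z (+6), pos 2: i→l (+3), pos 3: t→y (+5), pos 4: c→i (+6), pos 5: h→k (+3) — repeating every 3. It's a Vigenère-style cipher with numeric key [5,6,3]: position i shifts by key[i mod 3].
On built: b+5=g, u+6=a, i+3=l, l+5=q, t+6=z.

galqz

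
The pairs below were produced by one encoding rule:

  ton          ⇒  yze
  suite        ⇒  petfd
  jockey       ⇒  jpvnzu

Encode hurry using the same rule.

jccfs

The output letters match the input read backwards, each shifted +11: ton reversed is not. Read the word backwards and shift each letter +11.
For hurry: reverse → yrruh; then shift: y+11=j, r+11=c, r+11=c, u+11=f, h+11=s.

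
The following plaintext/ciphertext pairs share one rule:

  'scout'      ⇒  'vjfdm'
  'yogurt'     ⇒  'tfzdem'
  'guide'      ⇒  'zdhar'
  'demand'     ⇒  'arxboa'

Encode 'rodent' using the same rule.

efarom

s(18)→v(21) and c(2)→j(9) fit y≡17x+1 (mod 26); the inverse of 17 mod 26 is 23. This is an affine cipher: with a=0,…,z=25, each position x becomes (17x+1) mod 26.
On rodent: r(17)→17·17+1≡4=e; o(14)→17·14+1≡5=f; d(3)→17·3+1≡0=a; e(4)→17·4+1≡17=r; n(13)→17·13+1≡14=o; t(19)→17·19+1≡12=m (all mod 26).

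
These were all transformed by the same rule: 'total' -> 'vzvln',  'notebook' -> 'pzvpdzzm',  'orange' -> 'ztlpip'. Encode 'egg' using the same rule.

The shift depends on letter class: consonant t→v is +2, but vowel o→z is +11. Vowels shift forward by 11 and consonants shift forward by 2.
On egg: e(vowel)+11=p, g(cons)+2=i, g(cons)+2=i.

pii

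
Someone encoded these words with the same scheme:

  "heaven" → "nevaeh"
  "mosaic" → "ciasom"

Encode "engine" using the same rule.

The word is simply reversed.
On engine: reverse → enigne.

enigne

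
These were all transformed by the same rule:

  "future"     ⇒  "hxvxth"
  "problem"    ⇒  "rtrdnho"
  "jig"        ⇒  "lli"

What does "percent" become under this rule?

rhtehpv

The shift depends on letter class: consonant f→h is +2, but vowel u→x is +3. Two shifts are in play — +3 for a/e/i/o/u, +2 for every other letter.
For percent: p(cons)+2=r, e(vowel)+3=h, r(cons)+2=t, c(cons)+2=e, e(vowel)+3=h, n(cons)+2=p, t(cons)+2=v.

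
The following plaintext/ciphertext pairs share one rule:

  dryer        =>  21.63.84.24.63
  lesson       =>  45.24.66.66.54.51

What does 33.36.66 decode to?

his

d(#4)→21 and r(#18)→63: differences scale by 3, so n = 3·pos + 9. The formula is n = 3×(alphabet index, a=1) + 9.
Decoding 33.36.66: 33→(33−9)÷3=8=h, 36→(36−9)÷3=9=i, 66→(66−9)÷3=19=s.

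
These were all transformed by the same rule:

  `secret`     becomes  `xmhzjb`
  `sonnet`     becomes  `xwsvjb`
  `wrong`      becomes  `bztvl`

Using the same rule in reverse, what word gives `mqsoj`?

Shifts by position in secret: pos 0: s→x (+5), pos 1: e→m (+8), pos 2: c→h (+5), pos 3: r→z (+8) — repeating every 2. It's a Vigenère-style cipher with numeric key [5,8]: position i shifts by key[i mod 2].
Undoing it on mqsoj: m−5=h, q−8=i, s−5=n, o−8=g, j−5=e.

hinge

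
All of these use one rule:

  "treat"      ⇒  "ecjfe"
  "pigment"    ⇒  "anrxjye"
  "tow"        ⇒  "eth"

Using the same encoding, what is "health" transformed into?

sjfwes

The shift depends on letter class: consonant t→e is +11, but vowel e→j is +5. The rule splits by letter class: vowels +5, consonants +11.
On health: h(cons)+11=s, e(vowel)+5=j, a(vowel)+5=f, l(cons)+11=w, t(cons)+11=e, h(cons)+11=s.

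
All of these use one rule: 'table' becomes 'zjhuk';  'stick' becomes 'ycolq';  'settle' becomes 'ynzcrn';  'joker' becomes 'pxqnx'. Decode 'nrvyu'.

hippo

Shifts by position in table: pos 0: t→z (+6), pos 1: a→j (+9), pos 2: b→h (+6), pos 3: l→u (+9) — repeating every 2. It's a Vigenère-style cipher with numeric key [6,9]: position i shifts by key[i mod 2].
Undoing it on nrvyu: n−6=h, r−9=i, v−6=p, y−9=p, u−6=o.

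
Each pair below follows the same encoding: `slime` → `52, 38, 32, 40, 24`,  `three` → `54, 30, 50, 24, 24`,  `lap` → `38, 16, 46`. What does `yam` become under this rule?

s(#19)→52 and l(#12)→38: differences scale by 2, so n = 2·pos + 14. Each letter becomes 2×(its alphabet position, a=1..z=26) + 14.
Applying it to yam: y=25→64, a=1→16, m=13→40.

64, 16, 40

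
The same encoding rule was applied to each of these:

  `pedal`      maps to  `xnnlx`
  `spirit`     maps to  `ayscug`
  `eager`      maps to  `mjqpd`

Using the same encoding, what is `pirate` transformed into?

xrblfr

In pedal: p→x is +8, e→n is +9, d→n is +10, a→l is +11 — the shift increases by 1 each position. Letter i (0-indexed) is shifted by i+8, so successive shifts are 8, 9, 10, ….
On pirate: p+8=x, i+9=r, r+10=b, a+11=l, t+12=f, e+13=r.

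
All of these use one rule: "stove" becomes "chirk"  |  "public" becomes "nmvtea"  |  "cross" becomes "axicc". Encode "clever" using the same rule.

atkrkx

Each letter's alphabet position (a=0..z=25) is mapped through 5·x+16 mod 26 — an affine cipher.
Applying it to clever: c(2)→5·2+16≡0=a; l(11)→5·11+16≡19=t; e(4)→5·4+16≡10=k; v(21)→5·21+16≡17=r; e(4)→5·4+16≡10=k; r(17)→5·17+16≡23=x (all mod 26).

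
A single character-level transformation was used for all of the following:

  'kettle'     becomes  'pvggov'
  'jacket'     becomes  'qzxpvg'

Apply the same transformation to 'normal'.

mlinzo

Each pair mirrors across the alphabet (k↔p, e↔v, t↔g): positions sum to 25. Each letter is replaced by its mirror in the alphabet: a↔z, b↔y, c↔x, and so on (the Atbash cipher).
On normal: n↔m, o↔l, r↔i, m↔n, a↔z, l↔o.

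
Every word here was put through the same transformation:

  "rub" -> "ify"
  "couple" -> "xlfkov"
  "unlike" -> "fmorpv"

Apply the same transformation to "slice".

horxv

Each pair mirrors across the alphabet (r↔i, u↔f, b↔y): positions sum to 25. This is the alphabet-reversal cipher (Atbash): a becomes z, b becomes y, etc.
Applying it to slice: s↔h, l↔o, i↔r, c↔x, e↔v.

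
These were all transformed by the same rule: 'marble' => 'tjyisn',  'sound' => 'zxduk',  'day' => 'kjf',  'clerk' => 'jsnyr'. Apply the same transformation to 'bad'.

ijk

The rule splits by letter class: vowels +9, consonants +7.
For bad: b(cons)+7=i, a(vowel)+9=j, d(cons)+7=k.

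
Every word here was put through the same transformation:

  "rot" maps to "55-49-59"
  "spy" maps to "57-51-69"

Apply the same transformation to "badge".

r(#18)→55 and o(#15)→49: differences scale by 2, so n = 2·pos + 19. The formula is n = 2×(alphabet index, a=1) + 19.
For badge: b=2→23, a=1→21, d=4→27, g=7→33, e=5→29.

23-21-27-33-29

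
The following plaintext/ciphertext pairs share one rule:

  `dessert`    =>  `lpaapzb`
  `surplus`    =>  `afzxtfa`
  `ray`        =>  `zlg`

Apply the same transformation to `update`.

fxllbp

The shift depends on letter class: consonant d→l is +8, but vowel e→p is +11. Two shifts are in play — +11 for a/e/i/o/u, +8 for every other letter.
For update: u(vowel)+11=f, p(cons)+8=x, d(cons)+8=l, a(vowel)+11=l, t(cons)+8=b, e(vowel)+11=p.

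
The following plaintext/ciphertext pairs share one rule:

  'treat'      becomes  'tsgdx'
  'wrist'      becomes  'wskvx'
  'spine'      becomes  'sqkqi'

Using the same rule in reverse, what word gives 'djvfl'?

ditch

In treat: t→t is +0, r→s is +1, e→g is +2, a→d is +3 — the shift increases by 1 each position. The shift increases by 1 at each position, starting from +0: 0, 1, 2, ….
Undoing it on djvfl: d−0=d, j−1=i, v−2=t, f−3=c, l−4=h.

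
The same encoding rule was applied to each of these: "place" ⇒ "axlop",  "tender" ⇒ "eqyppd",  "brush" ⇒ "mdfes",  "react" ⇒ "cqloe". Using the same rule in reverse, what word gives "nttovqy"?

chicken

Shifts by position in place: pos 0: p→a (+11), pos 1: l→x (+12), pos 2: a→l (+11), pos 3: c→o (+12) — repeating every 2. It's a Vigenère-style cipher with numeric key [11,12]: position i shifts by key[i mod 2].
Reversing it on nttovqy: n−11=c, t−12=h, t−11=i, o−12=c, v−11=k, q−12=e, y−11=n.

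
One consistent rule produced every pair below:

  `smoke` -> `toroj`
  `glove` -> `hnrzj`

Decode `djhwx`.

Letter i (0-indexed) is shifted by i+1, so successive shifts are 1, 2, 3, ….
Decoding djhwx: d−1=c, j−2=h, h−3=e, w−4=s, x−5=s.

chess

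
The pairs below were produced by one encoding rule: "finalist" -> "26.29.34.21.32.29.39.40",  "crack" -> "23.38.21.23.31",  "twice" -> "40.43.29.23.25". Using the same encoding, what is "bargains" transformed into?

f is letter #6 and maps to 26: an offset of 20. Letters become their 1-based position plus 20 (so a→21, b→22, …).
For bargains: b=2→22, a=1→21, r=18→38, g=7→27, a=1→21, i=9→29, n=14→34, s=19→39.

22.21.38.27.21.29.34.39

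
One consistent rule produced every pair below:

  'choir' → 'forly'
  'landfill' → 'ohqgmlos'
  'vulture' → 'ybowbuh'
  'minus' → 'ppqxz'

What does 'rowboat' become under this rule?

uvzevdw

Shifts by position in choir: pos 0: c→f (+3), pos 1: h→o (+7), pos 2: o→r (+3), pos 3: i→l (+3), pos 4: r→y (+7) — repeating every 3. A repeating key of period 3 is used — shifts +3, +7, +3 over and over.
On rowboat: r+3=u, o+7=v, w+3=z, b+3=e, o+7=v, a+3=d, t+3=w.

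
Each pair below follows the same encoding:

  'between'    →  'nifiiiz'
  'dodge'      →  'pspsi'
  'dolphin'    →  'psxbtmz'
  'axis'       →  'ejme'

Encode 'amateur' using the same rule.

The shift depends on letter class: consonant b→n is +12, but vowel e→i is +4. Vowels shift forward by 4 and consonants shift forward by 12.
Applying it to amateur: a(vowel)+4=e, m(cons)+12=y, a(vowel)+4=e, t(cons)+12=f, e(vowel)+4=i, u(vowel)+4=y, r(cons)+12=d.

eyefiyd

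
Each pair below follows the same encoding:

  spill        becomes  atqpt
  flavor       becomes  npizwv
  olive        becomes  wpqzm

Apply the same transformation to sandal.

Shifts by position in spill: pos 0: s→a (+8), pos 1: p→t (+4), pos 2: i→q (+8), pos 3: l→p (+4) — repeating every 2. The shifts repeat in a cycle of length 2: positions 0,1,… shift by +8, +4, then the pattern repeats.
Applying it to sandal: s+8=a, a+4=e, n+8=v, d+4=h, a+8=i, l+4=p.

aevhip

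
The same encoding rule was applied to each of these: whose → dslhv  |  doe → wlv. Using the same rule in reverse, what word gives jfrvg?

quiet

Each pair mirrors across the alphabet (w↔d, h↔s, o↔l): positions sum to 25. This is the alphabet-reversal cipher (Atbash): a becomes z, b becomes y, etc.
Undoing it on jfrvg: j↔q, f↔u, r↔i, v↔e, g↔t.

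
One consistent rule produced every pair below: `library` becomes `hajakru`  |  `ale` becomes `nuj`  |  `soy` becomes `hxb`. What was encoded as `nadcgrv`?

mixture

The output letters match the input read backwards, each shifted +9: library reversed is yrarbil. Two steps: reverse the string, then apply a Caesar shift of +9.
Reversing it on nadcgrv: shift back: n−9=e, a−9=r, d−9=u, c−9=t, g−9=x, r−9=i, v−9=m → erutxim; then reverse → mixture.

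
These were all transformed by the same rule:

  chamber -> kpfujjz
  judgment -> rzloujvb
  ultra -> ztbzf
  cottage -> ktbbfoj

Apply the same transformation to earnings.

The shift depends on letter class: consonant c→k is +8, but vowel a→f is +5. The rule splits by letter class: vowels +5, consonants +8.
For earnings: e(vowel)+5=j, a(vowel)+5=f, r(cons)+8=z, n(cons)+8=v, i(vowel)+5=n, n(cons)+8=v, g(cons)+8=o, s(cons)+8=a.

jfzvnvoa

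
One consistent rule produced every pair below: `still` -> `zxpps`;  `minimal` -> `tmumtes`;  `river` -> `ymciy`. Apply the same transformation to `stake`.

zxhol

The shifts repeat in a cycle of length 2: positions 0,1,… shift by +7, +4, then the pattern repeats.
Applying it to stake: s+7=z, t+4=x, a+7=h, k+4=o, e+7=l.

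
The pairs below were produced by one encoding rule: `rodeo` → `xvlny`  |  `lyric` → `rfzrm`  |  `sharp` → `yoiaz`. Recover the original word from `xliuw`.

Each letter shifts forward by (position + 6), i.e. 6, 7, 8, … — the shift grows by one for each successive letter.
Undoing it on xliuw: x−6=r, l−7=e, i−8=a, u−9=l, w−10=m.

realm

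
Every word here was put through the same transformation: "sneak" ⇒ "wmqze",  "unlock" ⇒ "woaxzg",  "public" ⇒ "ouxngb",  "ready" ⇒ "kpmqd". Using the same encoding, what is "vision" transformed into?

zaueuh

The output letters match the input read backwards, each shifted +12: sneak reversed is kaens. Two steps: reverse the string, then apply a Caesar shift of +12.
Applying it to vision: reverse → noisiv; then shift: n+12=z, o+12=a, i+12=u, s+12=e, i+12=u, v+12=h.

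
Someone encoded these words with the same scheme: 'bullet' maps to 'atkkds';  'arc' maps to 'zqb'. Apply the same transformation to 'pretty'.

It's a constant shift of +25 (ROT25).
On pretty: p+25=o, r+25=q, e+25=d, t+25=s, t+25=s, y+25=x.

oqdssx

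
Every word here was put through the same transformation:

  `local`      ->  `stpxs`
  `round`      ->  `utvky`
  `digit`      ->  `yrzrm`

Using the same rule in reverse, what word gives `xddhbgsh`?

l(11)→s(18) and o(14)→t(19) fit y≡9x+23 (mod 26); the inverse of 9 mod 26 is 3. Each letter's alphabet position (a=0..z=25) is mapped through 9·x+23 mod 26 — an affine cipher.
Undoing it on xddhbgsh: x(23)→3·(23−23)≡0=a; d(3)→3·(3−23)≡18=s; d(3)→3·(3−23)≡18=s; h(7)→3·(7−23)≡4=e; b(1)→3·(1−23)≡12=m; g(6)→3·(6−23)≡1=b; s(18)→3·(18−23)≡11=l; h(7)→3·(7−23)≡4=e (all mod 26).

assemble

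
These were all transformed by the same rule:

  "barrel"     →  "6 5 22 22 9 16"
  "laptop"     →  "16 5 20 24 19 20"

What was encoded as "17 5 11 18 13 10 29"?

magnify

b is letter #2 and maps to 6: an offset of 4. Each letter is replaced by its alphabet position (a=1..z=26) + 4.
Undoing it on 17 5 11 18 13 10 29: 17→(17−4)÷1=13=m, 5→(5−4)÷1=1=a, 11→(11−4)÷1=7=g, 18→(18−4)÷1=14=n, 13→(13−4)÷1=9=i, 10→(10−4)÷1=6=f, 29→(29−4)÷1=25=y.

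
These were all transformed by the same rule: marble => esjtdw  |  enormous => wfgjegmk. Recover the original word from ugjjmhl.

corrupt

Compare letters: m→e is +18, a→s is +18, r→j is +18 — a constant shift. Each letter is shifted forward by 18 in the alphabet (a Caesar shift of +18).
Decoding ugjjmhl: u−18=c, g−18=o, j−18=r, j−18=r, m−18=u, h−18=p, l−18=t.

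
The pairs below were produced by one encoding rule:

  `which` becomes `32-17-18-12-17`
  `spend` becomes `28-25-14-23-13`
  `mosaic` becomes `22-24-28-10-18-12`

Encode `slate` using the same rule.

28-21-10-29-14

w is letter #23 and maps to 32: an offset of 9. Each letter is replaced by its alphabet position (a=1..z=26) + 9.
For slate: s=19→28, l=12→21, a=1→10, t=20→29, e=5→14.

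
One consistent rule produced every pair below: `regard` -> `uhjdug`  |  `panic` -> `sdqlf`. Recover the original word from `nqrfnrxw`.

knockout

Compare letters: r→u is +3, e→h is +3, g→j is +3 — a constant shift. Each letter is shifted forward by 3 in the alphabet (a Caesar shift of +3).
Decoding nqrfnrxw: n−3=k, q−3=n, r−3=o, f−3=c, n−3=k, r−3=o, x−3=u, w−3=t.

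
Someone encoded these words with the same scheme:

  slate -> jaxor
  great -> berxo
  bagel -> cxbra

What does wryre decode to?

s(18)→j(9) and l(11)→a(0) fit y≡5x+23 (mod 26); the inverse of 5 mod 26 is 21. Treating letters as 0–25, the rule is x ↦ 5x + 23 (mod 26).
Reversing it on wryre: w(22)→21·(22−23)≡5=f; r(17)→21·(17−23)≡4=e; y(24)→21·(24−23)≡21=v; r(17)→21·(17−23)≡4=e; e(4)→21·(4−23)≡17=r (all mod 26).

fever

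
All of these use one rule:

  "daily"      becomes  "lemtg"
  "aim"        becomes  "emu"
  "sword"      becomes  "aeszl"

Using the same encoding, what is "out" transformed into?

syb

The shift depends on letter class: consonant d→l is +8, but vowel a→e is +4. Two shifts are in play — +4 for a/e/i/o/u, +8 for every other letter.
Applying it to out: o(vowel)+4=s, u(vowel)+4=y, t(cons)+8=b.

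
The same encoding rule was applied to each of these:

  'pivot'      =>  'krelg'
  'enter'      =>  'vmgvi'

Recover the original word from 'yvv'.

Each pair mirrors across the alphabet (p↔k, i↔r, v↔e): positions sum to 25. This is the alphabet-reversal cipher (Atbash): a becomes z, b becomes y, etc.
Reversing it on yvv: y↔b, v↔e, v↔e.

bee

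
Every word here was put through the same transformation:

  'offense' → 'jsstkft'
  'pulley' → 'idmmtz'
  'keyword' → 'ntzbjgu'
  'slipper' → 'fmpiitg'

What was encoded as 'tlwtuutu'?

embedded

o(14)→j(9) and f(5)→s(18) fit y≡25x+23 (mod 26); the inverse of 25 mod 26 is 25. Each letter's alphabet position (a=0..z=25) is mapped through 25·x+23 mod 26 — an affine cipher.
Decoding tlwtuutu: t(19)→25·(19−23)≡4=e; l(11)→25·(11−23)≡12=m; w(22)→25·(22−23)≡1=b; t(19)→25·(19−23)≡4=e; u(20)→25·(20−23)≡3=d; u(20)→25·(20−23)≡3=d; t(19)→25·(19−23)≡4=e; u(20)→25·(20−23)≡3=d (all mod 26).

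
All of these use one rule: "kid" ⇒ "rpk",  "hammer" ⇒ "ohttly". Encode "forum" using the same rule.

mvybt

Compare letters: k→r is +7, i→p is +7, d→k is +7 — a constant shift. It's a constant shift of +7 (ROT7).
For forum: f+7=m, o+7=v, r+7=y, u+7=b, m+7=t.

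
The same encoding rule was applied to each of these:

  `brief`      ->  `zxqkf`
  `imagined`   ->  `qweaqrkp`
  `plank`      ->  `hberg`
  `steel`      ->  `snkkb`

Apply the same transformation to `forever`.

b(1)→z(25) and r(17)→x(23) fit y≡21x+4 (mod 26); the inverse of 21 mod 26 is 5. This is an affine cipher: with a=0,…,z=25, each position x becomes (21x+4) mod 26.
For forever: f(5)→21·5+4≡5=f; o(14)→21·14+4≡12=m; r(17)→21·17+4≡23=x; e(4)→21·4+4≡10=k; v(21)→21·21+4≡3=d; e(4)→21·4+4≡10=k; r(17)→21·17+4≡23=x (all mod 26).

fmxkdkx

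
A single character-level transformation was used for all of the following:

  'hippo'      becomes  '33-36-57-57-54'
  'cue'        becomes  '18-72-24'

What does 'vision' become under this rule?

75-36-66-36-54-51

The formula is n = 3×(alphabet index, a=1) + 9.
For vision: v=22→75, i=9→36, s=19→66, i=9→36, o=15→54, n=14→51.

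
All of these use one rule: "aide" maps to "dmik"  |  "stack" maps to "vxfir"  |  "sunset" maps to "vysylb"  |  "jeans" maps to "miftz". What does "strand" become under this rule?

vxwgul

In aide: a→d is +3, i→m is +4, d→i is +5, e→k is +6 — the shift increases by 1 each position. The shift increases by 1 at each position, starting from +3: 3, 4, 5, ….
Applying it to strand: s+3=v, t+4=x, r+5=w, a+6=g, n+7=u, d+8=l.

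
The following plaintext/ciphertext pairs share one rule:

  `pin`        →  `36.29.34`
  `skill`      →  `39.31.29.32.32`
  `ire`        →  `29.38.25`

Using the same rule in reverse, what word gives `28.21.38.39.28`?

harsh

p is letter #16 and maps to 36: an offset of 20. Letters become their 1-based position plus 20 (so a→21, b→22, …).
Undoing it on 28.21.38.39.28: 28→(28−20)÷1=8=h, 21→(21−20)÷1=1=a, 38→(38−20)÷1=18=r, 39→(39−20)÷1=19=s, 28→(28−20)÷1=8=h.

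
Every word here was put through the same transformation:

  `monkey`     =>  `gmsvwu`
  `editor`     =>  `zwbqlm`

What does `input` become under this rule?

Read the word backwards and shift each letter +8.
On input: reverse → tupni; then shift: t+8=b, u+8=c, p+8=x, n+8=v, i+8=q.

bcxvq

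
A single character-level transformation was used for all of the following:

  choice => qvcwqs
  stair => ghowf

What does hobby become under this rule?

Compare letters: c→q is +14, h→v is +14, o→c is +14 — a constant shift. Every letter moves 14 places later in the alphabet, wrapping around z→a.
On hobby: h+14=v, o+14=c, b+14=p, b+14=p, y+14=m.

vcppm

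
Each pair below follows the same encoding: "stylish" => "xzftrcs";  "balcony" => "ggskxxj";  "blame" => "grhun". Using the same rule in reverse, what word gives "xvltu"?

In stylish: s→x is +5, t→z is +6, y→f is +7, l→t is +8 — the shift increases by 1 each position. Each letter shifts forward by (position + 5), i.e. 5, 6, 7, … — the shift grows by one for each successive letter.
Decoding xvltu: x−5=s, v−6=p, l−7=e, t−8=l, u−9=l.

spell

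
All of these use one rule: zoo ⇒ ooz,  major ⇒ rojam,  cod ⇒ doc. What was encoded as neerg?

green

It's just the letters in reverse order.
Undoing it on neerg: then reverse → green.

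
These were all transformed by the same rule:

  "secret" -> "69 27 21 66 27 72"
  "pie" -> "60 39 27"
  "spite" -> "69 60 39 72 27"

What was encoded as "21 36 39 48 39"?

With a=1..z=26, the number is 3·pos + 12.
Reversing it on 21 36 39 48 39: 21→(21−12)÷3=3=c, 36→(36−12)÷3=8=h, 39→(39−12)÷3=9=i, 48→(48−12)÷3=12=l, 39→(39−12)÷3=9=i.

chili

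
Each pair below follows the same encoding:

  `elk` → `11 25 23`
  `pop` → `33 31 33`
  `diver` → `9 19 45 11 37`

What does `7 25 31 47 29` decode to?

clown

e(#5)→11 and l(#12)→25: differences scale by 2, so n = 2·pos + 1. With a=1..z=26, the number is 2·pos + 1.
Undoing it on 7 25 31 47 29: 7→(7−1)÷2=3=c, 25→(25−1)÷2=12=l, 31→(31−1)÷2=15=o, 47→(47−1)÷2=23=w, 29→(29−1)÷2=14=n.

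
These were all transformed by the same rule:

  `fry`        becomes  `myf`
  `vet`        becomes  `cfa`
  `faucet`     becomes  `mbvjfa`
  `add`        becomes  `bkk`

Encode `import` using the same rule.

jtwpya

Vowels shift forward by 1 and consonants shift forward by 7.
Applying it to import: i(vowel)+1=j, m(cons)+7=t, p(cons)+7=w, o(vowel)+1=p, r(cons)+7=y, t(cons)+7=a.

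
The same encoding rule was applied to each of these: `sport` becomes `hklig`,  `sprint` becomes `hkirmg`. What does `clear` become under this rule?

xovzi

Each pair mirrors across the alphabet (s↔h, p↔k, o↔l): positions sum to 25. This is the alphabet-reversal cipher (Atbash): a becomes z, b becomes y, etc.
For clear: c↔x, l↔o, e↔v, a↔z, r↔i.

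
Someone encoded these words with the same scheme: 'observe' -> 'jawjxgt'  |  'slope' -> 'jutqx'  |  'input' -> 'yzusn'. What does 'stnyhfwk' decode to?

fraction

The output letters match the input read backwards, each shifted +5: observe reversed is evresbo. Two steps: reverse the string, then apply a Caesar shift of +5.
Undoing it on stnyhfwk: shift back: s−5=n, t−5=o, n−5=i, y−5=t, h−5=c, f−5=a, w−5=r, k−5=f → noitcarf; then reverse → fraction.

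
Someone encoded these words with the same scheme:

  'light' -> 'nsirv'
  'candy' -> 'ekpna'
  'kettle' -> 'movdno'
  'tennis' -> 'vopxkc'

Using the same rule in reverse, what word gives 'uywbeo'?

source

Shifts by position in light: pos 0: l→n (+2), pos 1: i→s (+10), pos 2: g→i (+2), pos 3: h→r (+10) — repeating every 2. The shifts repeat in a cycle of length 2: positions 0,1,… shift by +2, +10, then the pattern repeats.
Undoing it on uywbeo: u−2=s, y−10=o, w−2=u, b−10=r, e−2=c, o−10=e.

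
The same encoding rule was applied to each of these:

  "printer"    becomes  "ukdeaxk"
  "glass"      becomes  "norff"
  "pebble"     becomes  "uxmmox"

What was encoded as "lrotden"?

walking

p(15)→u(20) and r(17)→k(10) fit y≡21x+17 (mod 26); the inverse of 21 mod 26 is 5. Each letter's alphabet position (a=0..z=25) is mapped through 21·x+17 mod 26 — an affine cipher.
Reversing it on lrotden: l(11)→5·(11−17)≡22=w; r(17)→5·(17−17)≡0=a; o(14)→5·(14−17)≡11=l; t(19)→5·(19−17)≡10=k; d(3)→5·(3−17)≡8=i; e(4)→5·(4−17)≡13=n; n(13)→5·(13−17)≡6=g (all mod 26).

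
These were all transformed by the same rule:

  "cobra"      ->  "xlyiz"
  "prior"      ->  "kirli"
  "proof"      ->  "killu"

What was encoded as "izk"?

rap

Each pair mirrors across the alphabet (c↔x, o↔l, b↔y): positions sum to 25. Letters are reflected about the middle of the alphabet (position → 25−position): Atbash.
Undoing it on izk: i↔r, z↔a, k↔p.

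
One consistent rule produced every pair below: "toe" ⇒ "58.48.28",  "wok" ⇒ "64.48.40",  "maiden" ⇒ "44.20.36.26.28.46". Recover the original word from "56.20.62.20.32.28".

savage

t(#20)→58 and o(#15)→48: differences scale by 2, so n = 2·pos + 18. Each letter becomes 2×(its alphabet position, a=1..z=26) + 18.
Reversing it on 56.20.62.20.32.28: 56→(56−18)÷2=19=s, 20→(20−18)÷2=1=a, 62→(62−18)÷2=22=v, 20→(20−18)÷2=1=a, 32→(32−18)÷2=7=g, 28→(28−18)÷2=5=e.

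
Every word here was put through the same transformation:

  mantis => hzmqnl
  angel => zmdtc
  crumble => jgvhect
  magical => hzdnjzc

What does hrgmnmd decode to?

morning

m(12)→h(7) and a(0)→z(25) fit y≡5x+25 (mod 26); the inverse of 5 mod 26 is 21. This is an affine cipher: with a=0,…,z=25, each position x becomes (5x+25) mod 26.
Decoding hrgmnmd: h(7)→21·(7−25)≡12=m; r(17)→21·(17−25)≡14=o; g(6)→21·(6−25)≡17=r; m(12)→21·(12−25)≡13=n; n(13)→21·(13−25)≡8=i; m(12)→21·(12−25)≡13=n; d(3)→21·(3−25)≡6=g (all mod 26).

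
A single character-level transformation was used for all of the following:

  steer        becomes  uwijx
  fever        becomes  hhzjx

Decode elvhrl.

In steer: s→u is +2, t→w is +3, e→i is +4, e→j is +5 — the shift increases by 1 each position. The shift increases by 1 at each position, starting from +2: 2, 3, 4, ….
Reversing it on elvhrl: e−2=c, l−3=i, v−4=r, h−5=c, r−6=l, l−7=e.

circle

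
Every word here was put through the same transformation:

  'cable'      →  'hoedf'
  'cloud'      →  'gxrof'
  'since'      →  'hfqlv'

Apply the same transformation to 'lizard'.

gudclo

The output letters match the input read backwards, each shifted +3: cable reversed is elbac. The word is reversed, then every letter is shifted forward by 3.
Applying it to lizard: reverse → drazil; then shift: d+3=g, r+3=u, a+3=d, z+3=c, i+3=l, l+3=o.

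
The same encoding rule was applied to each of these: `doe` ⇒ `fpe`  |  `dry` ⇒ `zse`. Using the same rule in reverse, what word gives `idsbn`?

The output letters match the input read backwards, each shifted +1: doe reversed is eod. Two steps: reverse the string, then apply a Caesar shift of +1.
Undoing it on idsbn: shift back: i−1=h, d−1=c, s−1=r, b−1=a, n−1=m → hcram; then reverse → march.

march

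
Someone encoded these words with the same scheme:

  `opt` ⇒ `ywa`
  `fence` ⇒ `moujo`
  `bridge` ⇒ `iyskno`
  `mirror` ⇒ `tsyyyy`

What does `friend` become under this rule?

The shift depends on letter class: consonant p→w is +7, but vowel o→y is +10. The rule splits by letter class: vowels +10, consonants +7.
On friend: f(cons)+7=m, r(cons)+7=y, i(vowel)+10=s, e(vowel)+10=o, n(cons)+7=u, d(cons)+7=k.

mysouk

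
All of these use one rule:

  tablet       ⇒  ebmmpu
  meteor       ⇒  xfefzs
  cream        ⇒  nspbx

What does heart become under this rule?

sflse

Shifts by position in tablet: pos 0: t→e (+11), pos 1: a→b (+1), pos 2: b→m (+11), pos 3: l→m (+1) — repeating every 2. It's a Vigenère-style cipher with numeric key [11,1]: position i shifts by key[i mod 2].
For heart: h+11=s, e+1=f, a+11=l, r+1=s, t+11=e.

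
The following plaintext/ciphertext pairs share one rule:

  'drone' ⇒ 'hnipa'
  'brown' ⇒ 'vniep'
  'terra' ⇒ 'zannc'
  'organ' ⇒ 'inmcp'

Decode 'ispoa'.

d(3)→h(7) and r(17)→n(13) fit y≡19x+2 (mod 26); the inverse of 19 mod 26 is 11. Each letter's alphabet position (a=0..z=25) is mapped through 19·x+2 mod 26 — an affine cipher.
Decoding ispoa: i(8)→11·(8−2)≡14=o; s(18)→11·(18−2)≡20=u; p(15)→11·(15−2)≡13=n; o(14)→11·(14−2)≡2=c; a(0)→11·(0−2)≡4=e (all mod 26).

ounce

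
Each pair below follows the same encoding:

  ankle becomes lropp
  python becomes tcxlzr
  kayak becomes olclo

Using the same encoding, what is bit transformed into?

The shift depends on letter class: consonant n→r is +4, but vowel a→l is +11. Vowels shift forward by 11 and consonants shift forward by 4.
Applying it to bit: b(cons)+4=f, i(vowel)+11=t, t(cons)+4=x.

ftx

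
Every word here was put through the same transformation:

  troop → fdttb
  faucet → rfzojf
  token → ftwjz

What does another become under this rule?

The shift depends on letter class: consonant t→f is +12, but vowel o→t is +5. Two shifts are in play — +5 for a/e/i/o/u, +12 for every other letter.
On another: a(vowel)+5=f, n(cons)+12=z, o(vowel)+5=t, t(cons)+12=f, h(cons)+12=t, e(vowel)+5=j, r(cons)+12=d.

fztftjd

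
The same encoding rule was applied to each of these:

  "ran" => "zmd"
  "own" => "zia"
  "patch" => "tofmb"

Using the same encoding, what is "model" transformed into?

The output letters match the input read backwards, each shifted +12: ran reversed is nar. Read the word backwards and shift each letter +12.
Applying it to model: reverse → ledom; then shift: l+12=x, e+12=q, d+12=p, o+12=a, m+12=y.

xqpay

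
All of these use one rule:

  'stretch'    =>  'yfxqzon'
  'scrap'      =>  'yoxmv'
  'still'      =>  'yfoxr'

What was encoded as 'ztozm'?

Shifts by position in stretch: pos 0: s→y (+6), pos 1: t→f (+12), pos 2: r→x (+6), pos 3: e→q (+12) — repeating every 2. The shifts repeat in a cycle of length 2: positions 0,1,… shift by +6, +12, then the pattern repeats.
Reversing it on ztozm: z−6=t, t−12=h, o−6=i, z−12=n, m−6=g.

thing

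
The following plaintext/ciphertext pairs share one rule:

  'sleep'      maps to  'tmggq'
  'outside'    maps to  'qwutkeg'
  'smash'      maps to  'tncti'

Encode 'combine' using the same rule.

dqnckog

The shift depends on letter class: consonant s→t is +1, but vowel e→g is +2. Vowels shift forward by 2 and consonants shift forward by 1.
Applying it to combine: c(cons)+1=d, o(vowel)+2=q, m(cons)+1=n, b(cons)+1=c, i(vowel)+2=k, n(cons)+1=o, e(vowel)+2=g.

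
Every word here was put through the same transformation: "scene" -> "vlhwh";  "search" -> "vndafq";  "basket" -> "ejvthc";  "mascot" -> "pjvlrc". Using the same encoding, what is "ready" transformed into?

undmb

Shifts by position in scene: pos 0: s→v (+3), pos 1: c→l (+9), pos 2: e→h (+3), pos 3: n→w (+9) — repeating every 2. It's a Vigenère-style cipher with numeric key [3,9]: position i shifts by key[i mod 2].
On ready: r+3=u, e+9=n, a+3=d, d+9=m, y+3=b.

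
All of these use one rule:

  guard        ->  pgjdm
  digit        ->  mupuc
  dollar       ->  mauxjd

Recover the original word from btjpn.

The shifts repeat in a cycle of length 2: positions 0,1,… shift by +9, +12, then the pattern repeats.
Decoding btjpn: b−9=s, t−12=h, j−9=a, p−12=d, n−9=e.

shade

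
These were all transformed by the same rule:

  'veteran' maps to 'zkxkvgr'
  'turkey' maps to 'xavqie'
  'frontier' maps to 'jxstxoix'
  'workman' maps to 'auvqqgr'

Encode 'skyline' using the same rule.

wqcrmti

Shifts by position in veteran: pos 0: v→z (+4), pos 1: e→k (+6), pos 2: t→x (+4), pos 3: e→k (+6) — repeating every 2. The shifts repeat in a cycle of length 2: positions 0,1,… shift by +4, +6, then the pattern repeats.
For skyline: s+4=w, k+6=q, y+4=c, l+6=r, i+4=m, n+6=t, e+4=i.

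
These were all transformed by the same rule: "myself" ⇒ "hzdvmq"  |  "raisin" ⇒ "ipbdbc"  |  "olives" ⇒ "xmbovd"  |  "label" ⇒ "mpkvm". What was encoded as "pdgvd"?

m(12)→h(7) and y(24)→z(25) fit y≡21x+15 (mod 26); the inverse of 21 mod 26 is 5. This is an affine cipher: with a=0,…,z=25, each position x becomes (21x+15) mod 26.
Decoding pdgvd: p(15)→5·(15−15)≡0=a; d(3)→5·(3−15)≡18=s; g(6)→5·(6−15)≡7=h; v(21)→5·(21−15)≡4=e; d(3)→5·(3−15)≡18=s (all mod 26).

ashes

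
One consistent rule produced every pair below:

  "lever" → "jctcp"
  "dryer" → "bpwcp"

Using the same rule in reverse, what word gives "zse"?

bug

Compare letters: l→j is +24, e→c is +24, v→t is +24 — a constant shift. This is a Caesar cipher with shift 24.
Undoing it on zse: z−24=b, s−24=u, e−24=g.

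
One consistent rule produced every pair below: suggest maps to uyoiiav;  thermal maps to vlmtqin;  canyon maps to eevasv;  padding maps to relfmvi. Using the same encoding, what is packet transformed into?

Shifts by position in suggest: pos 0: s→u (+2), pos 1: u→y (+4), pos 2: g→o (+8), pos 3: g→i (+2), pos 4: e→i (+4), pos 5: s→a (+8) — repeating every 3. A repeating key of period 3 is used — shifts +2, +4, +8 over and over.
On packet: p+2=r, a+4=e, c+8=k, k+2=m, e+4=i, t+8=b.

rekmib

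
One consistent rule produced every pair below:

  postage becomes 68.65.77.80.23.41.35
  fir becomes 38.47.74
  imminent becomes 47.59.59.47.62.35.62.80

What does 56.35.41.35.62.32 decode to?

p(#16)→68 and o(#15)→65: differences scale by 3, so n = 3·pos + 20. Each letter becomes 3×(its alphabet position, a=1..z=26) + 20.
Reversing it on 56.35.41.35.62.32: 56→(56−20)÷3=12=l, 35→(35−20)÷3=5=e, 41→(41−20)÷3=7=g, 35→(35−20)÷3=5=e, 62→(62−20)÷3=14=n, 32→(32−20)÷3=4=d.

legend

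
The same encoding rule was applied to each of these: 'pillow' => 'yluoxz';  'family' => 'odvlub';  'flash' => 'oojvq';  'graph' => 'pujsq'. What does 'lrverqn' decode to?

It's a Vigenère-style cipher with numeric key [9,3]: position i shifts by key[i mod 2].
Reversing it on lrverqn: l−9=c, r−3=o, v−9=m, e−3=b, r−9=i, q−3=n, n−9=e.

combine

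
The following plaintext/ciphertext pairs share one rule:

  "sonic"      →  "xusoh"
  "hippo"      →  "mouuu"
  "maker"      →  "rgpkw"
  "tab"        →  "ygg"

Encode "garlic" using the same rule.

lgwqoh

The shift depends on letter class: consonant s→x is +5, but vowel o→u is +6. Vowels shift forward by 6 and consonants shift forward by 5.
Applying it to garlic: g(cons)+5=l, a(vowel)+6=g, r(cons)+5=w, l(cons)+5=q, i(vowel)+6=o, c(cons)+5=h.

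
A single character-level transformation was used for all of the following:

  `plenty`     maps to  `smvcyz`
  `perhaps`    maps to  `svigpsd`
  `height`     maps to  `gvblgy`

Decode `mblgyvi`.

Treating letters as 0–25, the rule is x ↦ 21x + 15 (mod 26).
Reversing it on mblgyvi: m(12)→5·(12−15)≡11=l; b(1)→5·(1−15)≡8=i; l(11)→5·(11−15)≡6=g; g(6)→5·(6−15)≡7=h; y(24)→5·(24−15)≡19=t; v(21)→5·(21−15)≡4=e; i(8)→5·(8−15)≡17=r (all mod 26).

lighter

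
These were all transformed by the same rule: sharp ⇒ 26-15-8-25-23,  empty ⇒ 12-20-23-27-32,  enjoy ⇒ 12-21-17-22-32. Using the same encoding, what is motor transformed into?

Each letter is replaced by its alphabet position (a=1..z=26) + 7.
On motor: m=13→20, o=15→22, t=20→27, o=15→22, r=18→25.

20-22-27-22-25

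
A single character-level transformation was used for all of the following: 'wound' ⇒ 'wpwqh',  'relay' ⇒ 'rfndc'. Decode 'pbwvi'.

Each letter shifts forward by its position index (0, 1, 2, …) — the shift grows by one for each successive letter.
Decoding pbwvi: p−0=p, b−1=a, w−2=u, v−3=s, i−4=e.

pause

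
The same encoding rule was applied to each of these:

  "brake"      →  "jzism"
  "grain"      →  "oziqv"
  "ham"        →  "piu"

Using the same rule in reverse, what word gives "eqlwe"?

widow

Each letter is shifted forward by 8 in the alphabet (a Caesar shift of +8).
Undoing it on eqlwe: e−8=w, q−8=i, l−8=d, w−8=o, e−8=w.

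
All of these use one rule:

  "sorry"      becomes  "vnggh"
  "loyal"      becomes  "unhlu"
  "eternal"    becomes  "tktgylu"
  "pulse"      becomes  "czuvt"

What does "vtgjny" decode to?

sermon

s(18)→v(21) and o(14)→n(13) fit y≡15x+11 (mod 26); the inverse of 15 mod 26 is 7. Each letter's alphabet position (a=0..z=25) is mapped through 15·x+11 mod 26 — an affine cipher.
Undoing it on vtgjny: v(21)→7·(21−11)≡18=s; t(19)→7·(19−11)≡4=e; g(6)→7·(6−11)≡17=r; j(9)→7·(9−11)≡12=m; n(13)→7·(13−11)≡14=o; y(24)→7·(24−11)≡13=n (all mod 26).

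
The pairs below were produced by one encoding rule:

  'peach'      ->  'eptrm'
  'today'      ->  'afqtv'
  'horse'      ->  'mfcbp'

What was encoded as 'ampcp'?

there

Treating letters as 0–25, the rule is x ↦ 25x + 19 (mod 26).
Undoing it on ampcp: a(0)→25·(0−19)≡19=t; m(12)→25·(12−19)≡7=h; p(15)→25·(15−19)≡4=e; c(2)→25·(2−19)≡17=r; p(15)→25·(15−19)≡4=e (all mod 26).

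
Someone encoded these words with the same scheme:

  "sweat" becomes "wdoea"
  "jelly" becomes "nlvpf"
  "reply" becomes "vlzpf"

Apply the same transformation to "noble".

rvlpl

Shifts by position in sweat: pos 0: s→w (+4), pos 1: w→d (+7), pos 2: e→o (+10), pos 3: a→e (+4), pos 4: t→a (+7) — repeating every 3. It's a Vigenère-style cipher with numeric key [4,7,10]: position i shifts by key[i mod 3].
Applying it to noble: n+4=r, o+7=v, b+10=l, l+4=p, e+7=l.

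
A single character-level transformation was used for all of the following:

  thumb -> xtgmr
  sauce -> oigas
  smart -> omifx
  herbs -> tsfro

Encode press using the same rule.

nfsoo

t(19)→x(23) and h(7)→t(19) fit y≡9x+8 (mod 26); the inverse of 9 mod 26 is 3. This is an affine cipher: with a=0,…,z=25, each position x becomes (9x+8) mod 26.
Applying it to press: p(15)→9·15+8≡13=n; r(17)→9·17+8≡5=f; e(4)→9·4+8≡18=s; s(18)→9·18+8≡14=o; s(18)→9·18+8≡14=o (all mod 26).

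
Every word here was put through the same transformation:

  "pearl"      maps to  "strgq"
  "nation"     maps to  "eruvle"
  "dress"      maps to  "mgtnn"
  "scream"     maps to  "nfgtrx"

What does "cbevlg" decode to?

junior

Each letter's alphabet position (a=0..z=25) is mapped through 7·x+17 mod 26 — an affine cipher.
Reversing it on cbevlg: c(2)→15·(2−17)≡9=j; b(1)→15·(1−17)≡20=u; e(4)→15·(4−17)≡13=n; v(21)→15·(21−17)≡8=i; l(11)→15·(11−17)≡14=o; g(6)→15·(6−17)≡17=r (all mod 26).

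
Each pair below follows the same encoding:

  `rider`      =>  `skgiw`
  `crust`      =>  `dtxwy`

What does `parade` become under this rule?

The shift increases by 1 at each position, starting from +1: 1, 2, 3, ….
Applying it to parade: p+1=q, a+2=c, r+3=u, a+4=e, d+5=i, e+6=k.

qcueik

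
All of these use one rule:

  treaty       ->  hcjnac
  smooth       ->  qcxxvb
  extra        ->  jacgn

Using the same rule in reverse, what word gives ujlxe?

vocal

The output letters match the input read backwards, each shifted +9: treaty reversed is ytaert. Two steps: reverse the string, then apply a Caesar shift of +9.
Reversing it on ujlxe: shift back: u−9=l, j−9=a, l−9=c, x−9=o, e−9=v → lacov; then reverse → vocal.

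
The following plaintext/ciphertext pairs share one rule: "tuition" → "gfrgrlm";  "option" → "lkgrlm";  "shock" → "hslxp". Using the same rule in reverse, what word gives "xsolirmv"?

chlorine

Letters are reflected about the middle of the alphabet (position → 25−position): Atbash.
Decoding xsolirmv: x↔c, s↔h, o↔l, l↔o, i↔r, r↔i, m↔n, v↔e.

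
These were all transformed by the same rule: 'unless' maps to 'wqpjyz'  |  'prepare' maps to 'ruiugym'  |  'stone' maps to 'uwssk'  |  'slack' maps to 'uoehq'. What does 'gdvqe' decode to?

In unless: u→w is +2, n→q is +3, l→p is +4, e→j is +5 — the shift increases by 1 each position. Letter i (0-indexed) is shifted by i+2, so successive shifts are 2, 3, 4, ….
Undoing it on gdvqe: g−2=e, d−3=a, v−4=r, q−5=l, e−6=y.

early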